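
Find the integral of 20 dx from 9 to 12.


The integral of a constant k over [a, b] equals k * (b - a).
integral from 9 to 12 of 20 dx
= 20 * (12 - 9)
= 20 * 3
= 60

60


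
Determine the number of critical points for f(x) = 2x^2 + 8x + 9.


Find where f'(x) = 0:
f'(x) = 4x + 8
Set f'(x) = 0:
4x + 8 = 0
x = -8 / 4 = -2
This is a linear equation in x, so there is exactly one solution.
Number of critical points: 1

1


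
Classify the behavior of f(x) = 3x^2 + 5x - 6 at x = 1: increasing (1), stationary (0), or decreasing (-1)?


Compute f'(x) to determine behavior:
f'(x) = 6x + 5
f'(1) = 6 * 1 + 5
= 6 + 5
= 11
Since f'(1) > 0, the function is increasing (1)

1


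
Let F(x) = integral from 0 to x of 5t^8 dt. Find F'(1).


By the Fundamental Theorem of Calculus (Part 1):
If F(x) = integral from 0 to x of f(t) dt, then F'(x) = f(x)
Here f(t) = 5t^8
So F'(x) = 5x^8
Evaluate at x = 1:
F'(1) = 5 * 1^8
= 5 * 1
= 5

5


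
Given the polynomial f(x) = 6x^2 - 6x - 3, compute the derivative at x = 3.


Differentiate term by term using power and sum rules:
f(x) = 6x^2 - 6x - 3
f'(x) = 12x - 6
Substitute x = 3:
f'(3) = 12 * 3 - 6
= 36 - 6
= 30

30


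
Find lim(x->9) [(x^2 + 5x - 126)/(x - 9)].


Direct substitution gives 0/0, so we factor the numerator.
Factor: (x^2 + 5x - 126) = (x - 9)(x + 14)
Cancel the common factor (x - 9):
(x^2 + 5x - 126)/(x - 9) = (x + 14)
Now substitute x = 9:
= (9) - (-14) = 23

23


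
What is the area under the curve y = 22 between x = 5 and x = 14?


The area under a constant function y = 22 is a rectangle.
Width = 14 - 5 = 9
Height = 22
Area = width * height
= 9 * 22
= 198

198


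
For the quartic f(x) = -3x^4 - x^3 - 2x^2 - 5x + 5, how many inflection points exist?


Inflection points occur where f''(x) = 0 and concavity changes.
f(x) = -3x^4 - x^3 - 2x^2 - 5x + 5
f'(x) = -12x^3 - 3x^2 - 4x - 5
f''(x) = -36x^2 - 6x - 4
This is a quadratic in x. Use the discriminant to count real roots.
Discriminant = (-6)^2 - 4 * (-36) * (-4)
= 36 - 576
= -540
Since discriminant < 0, f''(x) = 0 has no real solutions.
Number of inflection points: 0

0


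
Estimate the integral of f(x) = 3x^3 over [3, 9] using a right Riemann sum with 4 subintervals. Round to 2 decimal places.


Right Riemann sum uses right endpoints of each subinterval.
Interval: [3, 9], n = 4
dx = (9 - 3) / 4 = 3/2
Right endpoints: [9/2, 6, 15/2, 9]
f values: [2187/8, 648, 10125/8, 2187]
Sum = dx * (sum of f values)
= 3/2 * 4374
= 6561 = 6561.00

6561.00


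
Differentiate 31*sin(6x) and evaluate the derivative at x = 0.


Apply the chain rule to differentiate 31*sin(6x):
d/dx [31*sin(6x)]
= 31 * cos(6x) * d/dx(6x)
= 31 * 6 * cos(6x)
= 186 * cos(6x)
Evaluate at x = 0:
= 186 * cos(0)
= 186 * 1
= 186

186


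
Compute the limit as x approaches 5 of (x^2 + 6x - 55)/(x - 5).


Direct substitution gives 0/0, so we factor the numerator.
Factor: (x^2 + 6x - 55) = (x - 5)(x + 11)
Cancel the common factor (x - 5):
(x^2 + 6x - 55)/(x - 5) = (x + 11)
Now substitute x = 5:
= (5) - (-11) = 16

16


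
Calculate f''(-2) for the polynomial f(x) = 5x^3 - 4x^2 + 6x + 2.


First derivative:
f'(x) = 15x^2 - 8x + 6
Second derivative:
f''(x) = 30x - 8
Substitute x = -2:
f''(-2) = 30 * (-2) - 8
= -60 - 8
= -68

-68


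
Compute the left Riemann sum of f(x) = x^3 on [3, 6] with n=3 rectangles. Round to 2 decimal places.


Left Riemann sum uses left endpoints of each subinterval.
Interval: [3, 6], n = 3
dx = (6 - 3) / 3 = 1
Left endpoints: [3, 4, 5]
f values: [27, 64, 125]
Sum = dx * (sum of f values)
= 1 * 216
= 216 = 216.00

216.00


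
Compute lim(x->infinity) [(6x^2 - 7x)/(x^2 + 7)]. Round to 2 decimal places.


For limits at infinity with equal-degree polynomials,
we compare leading coefficients.
Numerator leading term: 6x^2
Denominator leading term: x^2
Divide both by x^2:
lim = (6 - 7/x) / (1 + 7/x^2)
As x -> infinity, the 1/x and 1/x^2 terms vanish:
= 6/1 = 6 = 6.00

6.00


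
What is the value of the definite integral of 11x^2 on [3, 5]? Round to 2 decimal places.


Find the antiderivative of 11x^2:
F(x) = 11/3 * x^3
Apply the Fundamental Theorem of Calculus:
F(5) - F(3)
= 11/3 * 5^3 - 11/3 * 3^3
= 11/3 * (125 - 27)
= 11/3 * 98
= 1078/3 ≈ 359.33

359.33


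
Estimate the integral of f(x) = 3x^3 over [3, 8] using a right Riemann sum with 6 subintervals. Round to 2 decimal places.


Right Riemann sum uses right endpoints of each subinterval.
Interval: [3, 8], n = 6
dx = (8 - 3) / 6 = 5/6
Right endpoints: [23/6, 14/3, 11/2, 19/3, 43/6, 8]
f values: [12167/72, 2744/9, 3993/8, 6859/9, 79507/72, 1536]
Sum = dx * (sum of f values)
= 5/6 * 35003/8
= 175015/48 ≈ 3646.15

3646.15


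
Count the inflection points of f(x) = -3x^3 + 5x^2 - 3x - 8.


Inflection points occur where f''(x) = 0 and concavity changes.
f(x) = -3x^3 + 5x^2 - 3x - 8
f'(x) = -9x^2 + 10x - 3
f''(x) = -18x + 10
Set f''(x) = 0:
-18x + 10 = 0
x = -10 / (-18) = 5/9
Since f''(x) is linear (degree 1), it changes sign at this point.
Therefore there is exactly 1 inflection point.

1


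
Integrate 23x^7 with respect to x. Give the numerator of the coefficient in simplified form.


Apply the power rule for integration:
integral of ax^n dx = a/(n+1) * x^(n+1) + C
integral of 23x^7 dx
= 23/8 * x^8 + C
The coefficient in lowest terms is 23/8, and its numerator is 23

23


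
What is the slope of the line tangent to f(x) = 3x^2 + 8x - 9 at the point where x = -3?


The slope of the tangent line equals f'(x) at the point.
f(x) = 3x^2 + 8x - 9
f'(x) = 6x + 8
At x = -3:
f'(-3) = 6 * (-3) + 8
= -18 + 8
= -10

-10


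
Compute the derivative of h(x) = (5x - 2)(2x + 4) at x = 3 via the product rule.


Let u(x) = 5x - 2 and v(x) = 2x + 4
u'(x) = 5
v'(x) = 2
Product rule: h'(x) = u'(x)*v(x) + u(x)*v'(x)
= 5 * (2x + 4) + (5x - 2) * 2
At x = 3:
u(3) = 5 * 3 - 2 = 13
v(3) = 2 * 3 + 4 = 10
h'(3) = 5 * 10 + 13 * 2
= 50 + 26
= 76

76


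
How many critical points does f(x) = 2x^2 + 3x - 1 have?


Find where f'(x) = 0:
f'(x) = 4x + 3
Set f'(x) = 0:
4x + 3 = 0
x = -3 / 4 = -3/4
This is a linear equation in x, so there is exactly one solution.
Number of critical points: 1

1


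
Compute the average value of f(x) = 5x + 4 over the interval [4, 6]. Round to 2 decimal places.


Average value = 1/(b-a) * integral from a to b of f(x) dx
First compute the integral of 5x + 4:
F(x) = (5/2)x^2 + 4x
F(6) = 5/2 * 36 + 4 * 6 = 114
F(4) = 5/2 * 16 + 4 * 4 = 56
Integral = 114 - 56 = 58
Average = 58 / (6 - 4) = 58 / 2
= 29 = 29.00

29.00


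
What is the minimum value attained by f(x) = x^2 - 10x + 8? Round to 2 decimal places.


For a quadratic f(x) = ax^2 + bx + c with a > 0, the minimum is at the vertex.
Vertex x-coordinate: x = -b/(2a)
x = -(-10) / (2 * 1)
x = 10/2 = 5
Substitute back to find the minimum value:
f(5) = 1 * 5^2 - 10 * 5 + 8
= 25 - 50 + 8
= -17 = -17.00

-17.00


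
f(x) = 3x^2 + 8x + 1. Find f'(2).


Differentiate term by term using power and sum rules:
f(x) = 3x^2 + 8x + 1
f'(x) = 6x + 8
Substitute x = 2:
f'(2) = 6 * 2 + 8
= 12 + 8
= 20

20


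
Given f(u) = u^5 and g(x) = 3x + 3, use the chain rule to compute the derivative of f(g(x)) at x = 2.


Using the chain rule: (f(g(x)))' = f'(g(x)) * g'(x)
First, find g(2):
g(2) = 3 * 2 + 3 = 9
Next, f'(u) = 5u^4
And g'(x) = 3
So f'(g(2)) * g'(2)
= 5 * 9^4 * 3
= 5 * 6561 * 3
= 98415

98415


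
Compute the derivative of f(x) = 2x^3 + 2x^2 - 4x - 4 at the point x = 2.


Differentiate f(x) = 2x^3 + 2x^2 - 4x - 4 term by term:
f'(x) = 6x^2 + 4x - 4
Substitute x = 2:
f'(2) = 6 * 2^2 + 4 * 2 - 4
= 24 + 8 - 4
= 28

28


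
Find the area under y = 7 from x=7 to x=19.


The area under a constant function y = 7 is a rectangle.
Width = 19 - 7 = 12
Height = 7
Area = width * height
= 12 * 7
= 84

84


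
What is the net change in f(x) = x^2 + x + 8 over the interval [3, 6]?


Net change = f(b) - f(a)
f(x) = x^2 + x + 8
Compute f(6):
f(6) = 1 * 6^2 + 1 * 6 + 8
= 36 + 6 + 8
= 50
Compute f(3):
f(3) = 1 * 3^2 + 1 * 3 + 8
= 9 + 3 + 8
= 20
Net change = 50 - 20 = 30

30


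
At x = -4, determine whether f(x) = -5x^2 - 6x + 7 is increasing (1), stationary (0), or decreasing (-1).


Compute f'(x) to determine behavior:
f'(x) = -10x - 6
f'(-4) = -10 * (-4) - 6
= 40 - 6
= 34
Since f'(-4) > 0, the function is increasing (1)

1


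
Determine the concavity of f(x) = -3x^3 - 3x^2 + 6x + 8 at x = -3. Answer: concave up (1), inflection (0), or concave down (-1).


Concavity is determined by the sign of f''(x).
f(x) = -3x^3 - 3x^2 + 6x + 8
f'(x) = -9x^2 - 6x + 6
f''(x) = -18x - 6
f''(-3) = -18 * (-3) - 6
= 54 - 6
= 48
Since f''(-3) > 0, the function is concave up (1)

1


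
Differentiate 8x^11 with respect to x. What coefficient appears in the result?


We apply the power rule: d/dx [ax^n] = a*n * x^(n-1)
d/dx [8x^11]
= 8 * 11 * x^(11-1)
= 88x^10
The coefficient is 88

88


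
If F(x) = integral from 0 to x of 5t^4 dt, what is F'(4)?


By the Fundamental Theorem of Calculus (Part 1):
If F(x) = integral from 0 to x of f(t) dt, then F'(x) = f(x)
Here f(t) = 5t^4
So F'(x) = 5x^4
Evaluate at x = 4:
F'(4) = 5 * 4^4
= 5 * 256
= 1280

1280


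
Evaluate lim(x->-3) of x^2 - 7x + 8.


Since polynomials are continuous, we use direct substitution.
lim(x->-3) of x^2 - 7x + 8
= 1 * (-3)^2 - 7 * (-3) + 8
= 9 + 21 + 8
= 38

38


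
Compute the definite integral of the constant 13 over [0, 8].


The integral of a constant k over [a, b] equals k * (b - a).
integral from 0 to 8 of 13 dx
= 13 * (8 - 0)
= 13 * 8
= 104

104


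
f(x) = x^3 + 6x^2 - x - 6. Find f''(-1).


First derivative:
f'(x) = 3x^2 + 12x - 1
Second derivative:
f''(x) = 6x + 12
Substitute x = -1:
f''(-1) = 6 * (-1) + 12
= -6 + 12
= 6

6


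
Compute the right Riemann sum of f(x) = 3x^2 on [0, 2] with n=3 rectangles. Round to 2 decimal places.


Right Riemann sum uses right endpoints of each subinterval.
Interval: [0, 2], n = 3
dx = (2 - 0) / 3 = 2/3
Right endpoints: [2/3, 4/3, 2]
f values: [4/3, 16/3, 12]
Sum = dx * (sum of f values)
= 2/3 * 56/3
= 112/9 ≈ 12.44

12.44


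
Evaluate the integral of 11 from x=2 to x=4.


The integral of a constant k over [a, b] equals k * (b - a).
integral from 2 to 4 of 11 dx
= 11 * (4 - 2)
= 11 * 2
= 22

22


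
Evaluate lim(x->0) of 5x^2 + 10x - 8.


Since polynomials are continuous, we use direct substitution.
lim(x->0) of 5x^2 + 10x - 8
= 5 * 0^2 + 10 * 0 - 8
= 0 + 0 - 8
= -8

-8


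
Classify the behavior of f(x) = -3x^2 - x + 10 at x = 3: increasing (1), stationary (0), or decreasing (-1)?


Compute f'(x) to determine behavior:
f'(x) = -6x - 1
f'(3) = -6 * 3 - 1
= -18 - 1
= -19
Since f'(3) < 0, the function is decreasing (-1)

-1


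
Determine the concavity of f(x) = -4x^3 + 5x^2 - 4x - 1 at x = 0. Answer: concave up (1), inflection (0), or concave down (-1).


Concavity is determined by the sign of f''(x).
f(x) = -4x^3 + 5x^2 - 4x - 1
f'(x) = -12x^2 + 10x - 4
f''(x) = -24x + 10
f''(0) = -24 * 0 + 10
= 0 + 10
= 10
Since f''(0) > 0, the function is concave up (1)

1


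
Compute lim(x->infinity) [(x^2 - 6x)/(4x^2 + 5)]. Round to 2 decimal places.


For limits at infinity with equal-degree polynomials,
we compare leading coefficients.
Numerator leading term: x^2
Denominator leading term: 4x^2
Divide both by x^2:
lim = (1 - 6/x) / (4 + 5/x^2)
As x -> infinity, the 1/x and 1/x^2 terms vanish:
= 1/4 = 0.25

0.25


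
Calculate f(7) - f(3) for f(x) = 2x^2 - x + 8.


Net change = f(b) - f(a)
f(x) = 2x^2 - x + 8
Compute f(7):
f(7) = 2 * 7^2 - 1 * 7 + 8
= 98 - 7 + 8
= 99
Compute f(3):
f(3) = 2 * 3^2 - 1 * 3 + 8
= 18 - 3 + 8
= 23
Net change = 99 - 23 = 76

76


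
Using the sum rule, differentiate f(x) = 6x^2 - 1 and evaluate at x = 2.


Differentiate term by term using power and sum rules:
f(x) = 6x^2 - 1
f'(x) = 12x
Substitute x = 2:
f'(2) = 12 * 2 + 0
= 24 + 0
= 24

24


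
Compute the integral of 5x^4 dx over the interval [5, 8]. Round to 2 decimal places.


Find the antiderivative of 5x^4:
F(x) = 5/5 * x^5
Apply the Fundamental Theorem of Calculus:
F(8) - F(5)
= 5/5 * 8^5 - 5/5 * 5^5
= 5/5 * (32768 - 3125)
= 5/5 * 29643
= 29643 = 29643.00

29643.00


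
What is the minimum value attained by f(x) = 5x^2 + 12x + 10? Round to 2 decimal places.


For a quadratic f(x) = ax^2 + bx + c with a > 0, the minimum is at the vertex.
Vertex x-coordinate: x = -b/(2a)
x = -(12) / (2 * 5)
x = -12/10 = -6/5
Substitute back to find the minimum value:
f(-6/5) = 5 * (-6/5)^2 + 12 * (-6/5) + 10
= 36/5 - 72/5 + 10
= 14/5 = 2.80

2.80


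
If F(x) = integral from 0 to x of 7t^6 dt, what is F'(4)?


By the Fundamental Theorem of Calculus (Part 1):
If F(x) = integral from 0 to x of f(t) dt, then F'(x) = f(x)
Here f(t) = 7t^6
So F'(x) = 7x^6
Evaluate at x = 4:
F'(4) = 7 * 4^6
= 7 * 4096
= 28672

28672


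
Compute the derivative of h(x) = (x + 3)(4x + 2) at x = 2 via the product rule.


Let u(x) = x + 3 and v(x) = 4x + 2
u'(x) = 1
v'(x) = 4
Product rule: h'(x) = u'(x)*v(x) + u(x)*v'(x)
= 1 * (4x + 2) + (x + 3) * 4
At x = 2:
u(2) = 1 * 2 + 3 = 5
v(2) = 4 * 2 + 2 = 10
h'(2) = 1 * 10 + 5 * 4
= 10 + 20
= 30

30


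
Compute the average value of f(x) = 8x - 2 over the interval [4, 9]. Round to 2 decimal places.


Average value = 1/(b-a) * integral from a to b of f(x) dx
First compute the integral of 8x - 2:
F(x) = 4x^2 - 2x
F(9) = 4 * 81 - 2 * 9 = 306
F(4) = 4 * 16 - 2 * 4 = 56
Integral = 306 - 56 = 250
Average = 250 / (9 - 4) = 250 / 5
= 50 = 50.00

50.00


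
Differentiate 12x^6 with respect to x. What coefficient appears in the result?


We apply the power rule: d/dx [ax^n] = a*n * x^(n-1)
d/dx [12x^6]
= 12 * 6 * x^(6-1)
= 72x^5
The coefficient is 72

72


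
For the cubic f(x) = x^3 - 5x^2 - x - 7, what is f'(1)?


Differentiate f(x) = x^3 - 5x^2 - x - 7 term by term:
f'(x) = 3x^2 - 10x - 1
Substitute x = 1:
f'(1) = 3 * 1^2 - 10 * 1 - 1
= 3 - 10 - 1
= -8

-8


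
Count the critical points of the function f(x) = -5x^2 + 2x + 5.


Find where f'(x) = 0:
f'(x) = -10x + 2
Set f'(x) = 0:
-10x + 2 = 0
x = -2 / (-10) = 1/5
This is a linear equation in x, so there is exactly one solution.
Number of critical points: 1

1


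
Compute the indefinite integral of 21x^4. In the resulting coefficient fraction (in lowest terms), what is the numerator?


Apply the power rule for integration:
integral of ax^n dx = a/(n+1) * x^(n+1) + C
integral of 21x^4 dx
= 21/5 * x^5 + C
The coefficient in lowest terms is 21/5, and its numerator is 21

21


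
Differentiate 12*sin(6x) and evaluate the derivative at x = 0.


Apply the chain rule to differentiate 12*sin(6x):
d/dx [12*sin(6x)]
= 12 * cos(6x) * d/dx(6x)
= 12 * 6 * cos(6x)
= 72 * cos(6x)
Evaluate at x = 0:
= 72 * cos(0)
= 72 * 1
= 72

72


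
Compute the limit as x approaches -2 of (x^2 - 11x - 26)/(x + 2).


Direct substitution gives 0/0, so we factor the numerator.
Factor: (x^2 - 11x - 26) = (x + 2)(x - 13)
Cancel the common factor (x + 2):
(x^2 - 11x - 26)/(x + 2) = (x - 13)
Now substitute x = -2:
= (-2) - (13) = -15

-15


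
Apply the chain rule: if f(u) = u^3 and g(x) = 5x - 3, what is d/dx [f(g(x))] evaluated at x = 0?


Using the chain rule: (f(g(x)))' = f'(g(x)) * g'(x)
First, find g(0):
g(0) = 5 * 0 - 3 = -3
Next, f'(u) = 3u^2
And g'(x) = 5
So f'(g(0)) * g'(0)
= 3 * (-3)^2 * 5
= 3 * 9 * 5
= 135

135


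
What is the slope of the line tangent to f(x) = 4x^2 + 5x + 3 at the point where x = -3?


The slope of the tangent line equals f'(x) at the point.
f(x) = 4x^2 + 5x + 3
f'(x) = 8x + 5
At x = -3:
f'(-3) = 8 * (-3) + 5
= -24 + 5
= -19

-19


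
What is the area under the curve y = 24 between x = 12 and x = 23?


The area under a constant function y = 24 is a rectangle.
Width = 23 - 12 = 11
Height = 24
Area = width * height
= 11 * 24
= 264

264


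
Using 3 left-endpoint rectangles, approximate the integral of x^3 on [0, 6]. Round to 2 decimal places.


Left Riemann sum uses left endpoints of each subinterval.
Interval: [0, 6], n = 3
dx = (6 - 0) / 3 = 2
Left endpoints: [0, 2, 4]
f values: [0, 8, 64]
Sum = dx * (sum of f values)
= 2 * 72
= 144 = 144.00

144.00


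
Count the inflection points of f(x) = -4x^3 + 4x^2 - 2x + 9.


Inflection points occur where f''(x) = 0 and concavity changes.
f(x) = -4x^3 + 4x^2 - 2x + 9
f'(x) = -12x^2 + 8x - 2
f''(x) = -24x + 8
Set f''(x) = 0:
-24x + 8 = 0
x = -8 / (-24) = 1/3
Since f''(x) is linear (degree 1), it changes sign at this point.
Therefore there is exactly 1 inflection point.

1


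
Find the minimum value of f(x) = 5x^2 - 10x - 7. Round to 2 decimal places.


For a quadratic f(x) = ax^2 + bx + c with a > 0, the minimum is at the vertex.
Vertex x-coordinate: x = -b/(2a)
x = -(-10) / (2 * 5)
x = 10/10 = 1
Substitute back to find the minimum value:
f(1) = 5 * 1^2 - 10 * 1 - 7
= 5 - 10 - 7
= -12 = -12.00

-12.00


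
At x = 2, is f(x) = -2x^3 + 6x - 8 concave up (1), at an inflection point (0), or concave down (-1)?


Concavity is determined by the sign of f''(x).
f(x) = -2x^3 + 6x - 8
f'(x) = -6x^2 + 6
f''(x) = -12x
f''(2) = -12 * 2 + 0
= -24 + 0
= -24
Since f''(2) < 0, the function is concave down (-1)

-1


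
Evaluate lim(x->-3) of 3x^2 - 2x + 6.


Since polynomials are continuous, we use direct substitution.
lim(x->-3) of 3x^2 - 2x + 6
= 3 * (-3)^2 - 2 * (-3) + 6
= 27 + 6 + 6
= 39

39


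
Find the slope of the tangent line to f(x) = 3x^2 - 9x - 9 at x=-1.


The slope of the tangent line equals f'(x) at the point.
f(x) = 3x^2 - 9x - 9
f'(x) = 6x - 9
At x = -1:
f'(-1) = 6 * (-1) - 9
= -6 - 9
= -15

-15


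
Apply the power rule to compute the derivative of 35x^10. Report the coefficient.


We apply the power rule: d/dx [ax^n] = a*n * x^(n-1)
d/dx [35x^10]
= 35 * 10 * x^(10-1)
= 350x^9
The coefficient is 350

350


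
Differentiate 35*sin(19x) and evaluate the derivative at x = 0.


Apply the chain rule to differentiate 35*sin(19x):
d/dx [35*sin(19x)]
= 35 * cos(19x) * d/dx(19x)
= 35 * 19 * cos(19x)
= 665 * cos(19x)
Evaluate at x = 0:
= 665 * cos(0)
= 665 * 1
= 665

665


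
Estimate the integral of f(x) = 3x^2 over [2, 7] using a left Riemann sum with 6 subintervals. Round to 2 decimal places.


Left Riemann sum uses left endpoints of each subinterval.
Interval: [2, 7], n = 6
dx = (7 - 2) / 6 = 5/6
Left endpoints: [2, 17/6, 11/3, 9/2, 16/3, 37/6]
f values: [12, 289/12, 121/3, 243/4, 256/3, 1369/12]
Sum = dx * (sum of f values)
= 5/6 * 4039/12
= 20195/72 ≈ 280.49

280.49


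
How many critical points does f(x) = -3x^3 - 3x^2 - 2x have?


Find where f'(x) = 0:
f(x) = -3x^3 - 3x^2 - 2x
f'(x) = -9x^2 - 6x - 2
This is a quadratic in x. Use the discriminant to count real roots.
Discriminant = (-6)^2 - 4 * (-9) * (-2)
= 36 - 72
= -36
Since discriminant < 0, f'(x) = 0 has no real solutions.
Number of critical points: 0

0


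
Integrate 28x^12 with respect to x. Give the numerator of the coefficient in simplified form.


Apply the power rule for integration:
integral of ax^n dx = a/(n+1) * x^(n+1) + C
integral of 28x^12 dx
= 28/13 * x^13 + C
The coefficient in lowest terms is 28/13, and its numerator is 28

28


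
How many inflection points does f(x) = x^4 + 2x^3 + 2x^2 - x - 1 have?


Inflection points occur where f''(x) = 0 and concavity changes.
f(x) = x^4 + 2x^3 + 2x^2 - x - 1
f'(x) = 4x^3 + 6x^2 + 4x - 1
f''(x) = 12x^2 + 12x + 4
This is a quadratic in x. Use the discriminant to count real roots.
Discriminant = (12)^2 - 4 * 12 * 4
= 144 - 192
= -48
Since discriminant < 0, f''(x) = 0 has no real solutions.
Number of inflection points: 0

0


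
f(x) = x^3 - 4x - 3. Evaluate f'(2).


Differentiate f(x) = x^3 - 4x - 3 term by term:
f'(x) = 3x^2 - 4
Substitute x = 2:
f'(2) = 3 * 2^2 + 0 * 2 - 4
= 12 + 0 - 4
= 8

8


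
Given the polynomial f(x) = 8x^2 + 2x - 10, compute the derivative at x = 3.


Differentiate term by term using power and sum rules:
f(x) = 8x^2 + 2x - 10
f'(x) = 16x + 2
Substitute x = 3:
f'(3) = 16 * 3 + 2
= 48 + 2
= 50

50


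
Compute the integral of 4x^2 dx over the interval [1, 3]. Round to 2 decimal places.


Find the antiderivative of 4x^2:
F(x) = 4/3 * x^3
Apply the Fundamental Theorem of Calculus:
F(3) - F(1)
= 4/3 * 3^3 - 4/3 * 1^3
= 4/3 * (27 - 1)
= 4/3 * 26
= 104/3 ≈ 34.67

34.67


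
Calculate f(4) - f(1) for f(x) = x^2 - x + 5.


Net change = f(b) - f(a)
f(x) = x^2 - x + 5
Compute f(4):
f(4) = 1 * 4^2 - 1 * 4 + 5
= 16 - 4 + 5
= 17
Compute f(1):
f(1) = 1 * 1^2 - 1 * 1 + 5
= 1 - 1 + 5
= 5
Net change = 17 - 5 = 12

12


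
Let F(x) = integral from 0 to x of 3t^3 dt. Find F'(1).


By the Fundamental Theorem of Calculus (Part 1):
If F(x) = integral from 0 to x of f(t) dt, then F'(x) = f(x)
Here f(t) = 3t^3
So F'(x) = 3x^3
Evaluate at x = 1:
F'(1) = 3 * 1^3
= 3 * 1
= 3

3


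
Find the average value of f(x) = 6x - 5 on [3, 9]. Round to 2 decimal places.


Average value = 1/(b-a) * integral from a to b of f(x) dx
First compute the integral of 6x - 5:
F(x) = 3x^2 - 5x
F(9) = 3 * 81 - 5 * 9 = 198
F(3) = 3 * 9 - 5 * 3 = 12
Integral = 198 - 12 = 186
Average = 186 / (9 - 3) = 186 / 6
= 31 = 31.00

31.00


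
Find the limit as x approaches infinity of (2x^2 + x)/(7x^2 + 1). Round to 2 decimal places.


For limits at infinity with equal-degree polynomials,
we compare leading coefficients.
Numerator leading term: 2x^2
Denominator leading term: 7x^2
Divide both by x^2:
lim = (2 + 1/x) / (7 + 1/x^2)
As x -> infinity, the 1/x and 1/x^2 terms vanish:
= 2/7 ≈ 0.29

0.29


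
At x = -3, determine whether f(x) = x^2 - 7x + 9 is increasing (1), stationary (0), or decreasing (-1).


Compute f'(x) to determine behavior:
f'(x) = 2x - 7
f'(-3) = 2 * (-3) - 7
= -6 - 7
= -13
Since f'(-3) < 0, the function is decreasing (-1)

-1


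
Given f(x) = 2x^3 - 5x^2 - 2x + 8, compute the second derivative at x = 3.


First derivative:
f'(x) = 6x^2 - 10x - 2
Second derivative:
f''(x) = 12x - 10
Substitute x = 3:
f''(3) = 12 * 3 - 10
= 36 - 10
= 26

26


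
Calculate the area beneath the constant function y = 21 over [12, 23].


The area under a constant function y = 21 is a rectangle.
Width = 23 - 12 = 11
Height = 21
Area = width * height
= 11 * 21
= 231

231


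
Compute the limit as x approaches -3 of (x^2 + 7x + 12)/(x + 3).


Direct substitution gives 0/0, so we factor the numerator.
Factor: (x^2 + 7x + 12) = (x + 3)(x + 4)
Cancel the common factor (x + 3):
(x^2 + 7x + 12)/(x + 3) = (x + 4)
Now substitute x = -3:
= (-3) - (-4) = 1

1


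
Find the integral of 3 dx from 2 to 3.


The integral of a constant k over [a, b] equals k * (b - a).
integral from 2 to 3 of 3 dx
= 3 * (3 - 2)
= 3 * 1
= 3

3


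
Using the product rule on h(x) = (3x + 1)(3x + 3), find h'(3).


Let u(x) = 3x + 1 and v(x) = 3x + 3
u'(x) = 3
v'(x) = 3
Product rule: h'(x) = u'(x)*v(x) + u(x)*v'(x)
= 3 * (3x + 3) + (3x + 1) * 3
At x = 3:
u(3) = 3 * 3 + 1 = 10
v(3) = 3 * 3 + 3 = 12
h'(3) = 3 * 12 + 10 * 3
= 36 + 30
= 66

66


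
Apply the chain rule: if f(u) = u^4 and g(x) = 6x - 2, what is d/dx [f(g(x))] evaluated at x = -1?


Using the chain rule: (f(g(x)))' = f'(g(x)) * g'(x)
First, find g(-1):
g(-1) = 6 * (-1) - 2 = -8
Next, f'(u) = 4u^3
And g'(x) = 6
So f'(g(-1)) * g'(-1)
= 4 * (-8)^3 * 6
= 4 * (-512) * 6
= -12288

-12288


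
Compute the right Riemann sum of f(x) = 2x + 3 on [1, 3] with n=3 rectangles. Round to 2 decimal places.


Right Riemann sum uses right endpoints of each subinterval.
Interval: [1, 3], n = 3
dx = (3 - 1) / 3 = 2/3
Right endpoints: [5/3, 7/3, 3]
f values: [19/3, 23/3, 9]
Sum = dx * (sum of f values)
= 2/3 * 23
= 46/3 ≈ 15.33

15.33


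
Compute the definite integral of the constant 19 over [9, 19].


The integral of a constant k over [a, b] equals k * (b - a).
integral from 9 to 19 of 19 dx
= 19 * (19 - 9)
= 19 * 10
= 190

190


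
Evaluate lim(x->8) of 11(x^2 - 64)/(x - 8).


Direct substitution gives 0/0, so we factor the numerator.
Factor: 11(x^2 - 64) = 11 * (x - 8)(x + 8)
Cancel the common factor (x - 8):
11(x^2 - 64)/(x - 8) = 11 * (x + 8)
Now substitute x = 8:
= 11 * (8 + 8) = 176

176


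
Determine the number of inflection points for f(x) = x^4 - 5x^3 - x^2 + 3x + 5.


Inflection points occur where f''(x) = 0 and concavity changes.
f(x) = x^4 - 5x^3 - x^2 + 3x + 5
f'(x) = 4x^3 - 15x^2 - 2x + 3
f''(x) = 12x^2 - 30x - 2
This is a quadratic in x. Use the discriminant to count real roots.
Discriminant = (-30)^2 - 4 * 12 * (-2)
= 900 - (-96)
= 996
Since discriminant > 0, f''(x) = 0 has 2 distinct real solutions.
A quadratic with two distinct real roots changes sign at each root, so concavity changes at both.
Number of inflection points: 2

2


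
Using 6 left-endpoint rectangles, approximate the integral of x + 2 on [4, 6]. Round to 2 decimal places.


Left Riemann sum uses left endpoints of each subinterval.
Interval: [4, 6], n = 6
dx = (6 - 4) / 6 = 1/3
Left endpoints: [4, 13/3, 14/3, 5, 16/3, 17/3]
f values: [6, 19/3, 20/3, 7, 22/3, 23/3]
Sum = dx * (sum of f values)
= 1/3 * 41
= 41/3 ≈ 13.67

13.67


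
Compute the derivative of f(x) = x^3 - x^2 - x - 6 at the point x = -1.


Differentiate f(x) = x^3 - x^2 - x - 6 term by term:
f'(x) = 3x^2 - 2x - 1
Substitute x = -1:
f'(-1) = 3 * (-1)^2 - 2 * (-1) - 1
= 3 + 2 - 1
= 4

4


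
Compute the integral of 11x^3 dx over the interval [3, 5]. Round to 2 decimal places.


Find the antiderivative of 11x^3:
F(x) = 11/4 * x^4
Apply the Fundamental Theorem of Calculus:
F(5) - F(3)
= 11/4 * 5^4 - 11/4 * 3^4
= 11/4 * (625 - 81)
= 11/4 * 544
= 1496 = 1496.00

1496.00


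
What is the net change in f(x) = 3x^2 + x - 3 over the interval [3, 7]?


Net change = f(b) - f(a)
f(x) = 3x^2 + x - 3
Compute f(7):
f(7) = 3 * 7^2 + 1 * 7 - 3
= 147 + 7 - 3
= 151
Compute f(3):
f(3) = 3 * 3^2 + 1 * 3 - 3
= 27 + 3 - 3
= 27
Net change = 151 - 27 = 124

124


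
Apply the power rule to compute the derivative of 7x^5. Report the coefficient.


We apply the power rule: d/dx [ax^n] = a*n * x^(n-1)
d/dx [7x^5]
= 7 * 5 * x^(5-1)
= 35x^4
The coefficient is 35

35


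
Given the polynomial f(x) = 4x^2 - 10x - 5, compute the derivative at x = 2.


Differentiate term by term using power and sum rules:
f(x) = 4x^2 - 10x - 5
f'(x) = 8x - 10
Substitute x = 2:
f'(2) = 8 * 2 - 10
= 16 - 10
= 6

6


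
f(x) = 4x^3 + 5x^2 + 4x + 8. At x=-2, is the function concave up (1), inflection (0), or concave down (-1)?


Concavity is determined by the sign of f''(x).
f(x) = 4x^3 + 5x^2 + 4x + 8
f'(x) = 12x^2 + 10x + 4
f''(x) = 24x + 10
f''(-2) = 24 * (-2) + 10
= -48 + 10
= -38
Since f''(-2) < 0, the function is concave down (-1)

-1


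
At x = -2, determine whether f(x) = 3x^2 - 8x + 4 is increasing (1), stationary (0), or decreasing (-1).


Compute f'(x) to determine behavior:
f'(x) = 6x - 8
f'(-2) = 6 * (-2) - 8
= -12 - 8
= -20
Since f'(-2) < 0, the function is decreasing (-1)

-1


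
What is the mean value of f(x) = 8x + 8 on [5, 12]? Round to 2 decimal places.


Average value = 1/(b-a) * integral from a to b of f(x) dx
First compute the integral of 8x + 8:
F(x) = 4x^2 + 8x
F(12) = 4 * 144 + 8 * 12 = 672
F(5) = 4 * 25 + 8 * 5 = 140
Integral = 672 - 140 = 532
Average = 532 / (12 - 5) = 532 / 7
= 76 = 76.00

76.00


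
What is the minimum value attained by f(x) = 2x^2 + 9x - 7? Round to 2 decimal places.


For a quadratic f(x) = ax^2 + bx + c with a > 0, the minimum is at the vertex.
Vertex x-coordinate: x = -b/(2a)
x = -(9) / (2 * 2)
x = -9/4
Substitute back to find the minimum value:
f(-9/4) = 2 * (-9/4)^2 + 9 * (-9/4) - 7
= 81/8 - 81/4 - 7
= -137/8 ≈ -17.13

-17.13


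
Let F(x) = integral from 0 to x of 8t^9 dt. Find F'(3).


By the Fundamental Theorem of Calculus (Part 1):
If F(x) = integral from 0 to x of f(t) dt, then F'(x) = f(x)
Here f(t) = 8t^9
So F'(x) = 8x^9
Evaluate at x = 3:
F'(3) = 8 * 3^9
= 8 * 19683
= 157464

157464


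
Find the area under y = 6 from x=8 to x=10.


The area under a constant function y = 6 is a rectangle.
Width = 10 - 8 = 2
Height = 6
Area = width * height
= 2 * 6
= 12

12


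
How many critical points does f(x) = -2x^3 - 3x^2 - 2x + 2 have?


Find where f'(x) = 0:
f(x) = -2x^3 - 3x^2 - 2x + 2
f'(x) = -6x^2 - 6x - 2
This is a quadratic in x. Use the discriminant to count real roots.
Discriminant = (-6)^2 - 4 * (-6) * (-2)
= 36 - 48
= -12
Since discriminant < 0, f'(x) = 0 has no real solutions.
Number of critical points: 0

0


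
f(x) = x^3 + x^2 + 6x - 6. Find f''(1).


First derivative:
f'(x) = 3x^2 + 2x + 6
Second derivative:
f''(x) = 6x + 2
Substitute x = 1:
f''(1) = 6 * 1 + 2
= 6 + 2
= 8

8


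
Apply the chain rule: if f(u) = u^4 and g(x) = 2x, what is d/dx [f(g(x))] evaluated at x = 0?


Using the chain rule: (f(g(x)))' = f'(g(x)) * g'(x)
First, find g(0):
g(0) = 2 * 0 + 0 = 0
Next, f'(u) = 4u^3
And g'(x) = 2
So f'(g(0)) * g'(0)
= 4 * 0^3 * 2
= 4 * 0 * 2
= 0

0


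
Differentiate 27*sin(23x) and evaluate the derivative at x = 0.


Apply the chain rule to differentiate 27*sin(23x):
d/dx [27*sin(23x)]
= 27 * cos(23x) * d/dx(23x)
= 27 * 23 * cos(23x)
= 621 * cos(23x)
Evaluate at x = 0:
= 621 * cos(0)
= 621 * 1
= 621

621


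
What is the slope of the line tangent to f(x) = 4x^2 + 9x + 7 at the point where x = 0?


The slope of the tangent line equals f'(x) at the point.
f(x) = 4x^2 + 9x + 7
f'(x) = 8x + 9
At x = 0:
f'(0) = 8 * 0 + 9
= 0 + 9
= 9

9


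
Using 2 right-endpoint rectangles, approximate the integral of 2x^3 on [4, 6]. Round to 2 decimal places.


Right Riemann sum uses right endpoints of each subinterval.
Interval: [4, 6], n = 2
dx = (6 - 4) / 2 = 1
Right endpoints: [5, 6]
f values: [250, 432]
Sum = dx * (sum of f values)
= 1 * 682
= 682 = 682.00

682.00


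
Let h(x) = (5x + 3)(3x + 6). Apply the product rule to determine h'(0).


Let u(x) = 5x + 3 and v(x) = 3x + 6
u'(x) = 5
v'(x) = 3
Product rule: h'(x) = u'(x)*v(x) + u(x)*v'(x)
= 5 * (3x + 6) + (5x + 3) * 3
At x = 0:
u(0) = 5 * 0 + 3 = 3
v(0) = 3 * 0 + 6 = 6
h'(0) = 5 * 6 + 3 * 3
= 30 + 9
= 39

39


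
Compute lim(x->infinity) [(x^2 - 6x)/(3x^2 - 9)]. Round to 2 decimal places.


For limits at infinity with equal-degree polynomials,
we compare leading coefficients.
Numerator leading term: x^2
Denominator leading term: 3x^2
Divide both by x^2:
lim = (1 - 6/x) / (3 - 9/x^2)
As x -> infinity, the 1/x and 1/x^2 terms vanish:
= 1/3 ≈ 0.33

0.33


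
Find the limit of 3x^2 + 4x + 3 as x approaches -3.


Since polynomials are continuous, we use direct substitution.
lim(x->-3) of 3x^2 + 4x + 3
= 3 * (-3)^2 + 4 * (-3) + 3
= 27 - 12 + 3
= 18

18


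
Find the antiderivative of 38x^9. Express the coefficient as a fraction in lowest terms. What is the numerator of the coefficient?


Apply the power rule for integration:
integral of ax^n dx = a/(n+1) * x^(n+1) + C
integral of 38x^9 dx
= 38/10 * x^10 + C
= 19/5 * x^10 + C
The coefficient in lowest terms is 19/5, and its numerator is 19

19


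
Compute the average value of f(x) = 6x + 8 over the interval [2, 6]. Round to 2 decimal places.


Average value = 1/(b-a) * integral from a to b of f(x) dx
First compute the integral of 6x + 8:
F(x) = 3x^2 + 8x
F(6) = 3 * 36 + 8 * 6 = 156
F(2) = 3 * 4 + 8 * 2 = 28
Integral = 156 - 28 = 128
Average = 128 / (6 - 2) = 128 / 4
= 32 = 32.00

32.00


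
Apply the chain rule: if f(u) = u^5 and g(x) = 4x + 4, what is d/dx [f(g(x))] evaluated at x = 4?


Using the chain rule: (f(g(x)))' = f'(g(x)) * g'(x)
First, find g(4):
g(4) = 4 * 4 + 4 = 20
Next, f'(u) = 5u^4
And g'(x) = 4
So f'(g(4)) * g'(4)
= 5 * 20^4 * 4
= 5 * 160000 * 4
= 3200000

3200000


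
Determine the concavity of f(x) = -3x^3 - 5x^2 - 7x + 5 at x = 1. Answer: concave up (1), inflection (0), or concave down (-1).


Concavity is determined by the sign of f''(x).
f(x) = -3x^3 - 5x^2 - 7x + 5
f'(x) = -9x^2 - 10x - 7
f''(x) = -18x - 10
f''(1) = -18 * 1 - 10
= -18 - 10
= -28
Since f''(1) < 0, the function is concave down (-1)

-1


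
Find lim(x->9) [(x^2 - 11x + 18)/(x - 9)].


Direct substitution gives 0/0, so we factor the numerator.
Factor: (x^2 - 11x + 18) = (x - 9)(x - 2)
Cancel the common factor (x - 9):
(x^2 - 11x + 18)/(x - 9) = (x - 2)
Now substitute x = 9:
= (9) - (2) = 7

7


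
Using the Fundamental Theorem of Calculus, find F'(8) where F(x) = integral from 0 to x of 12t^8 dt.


By the Fundamental Theorem of Calculus (Part 1):
If F(x) = integral from 0 to x of f(t) dt, then F'(x) = f(x)
Here f(t) = 12t^8
So F'(x) = 12x^8
Evaluate at x = 8:
F'(8) = 12 * 8^8
= 12 * 16777216
= 201326592

201326592


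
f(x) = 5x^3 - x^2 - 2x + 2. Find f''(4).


First derivative:
f'(x) = 15x^2 - 2x - 2
Second derivative:
f''(x) = 30x - 2
Substitute x = 4:
f''(4) = 30 * 4 - 2
= 120 - 2
= 118

118


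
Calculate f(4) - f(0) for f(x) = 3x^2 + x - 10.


Net change = f(b) - f(a)
f(x) = 3x^2 + x - 10
Compute f(4):
f(4) = 3 * 4^2 + 1 * 4 - 10
= 48 + 4 - 10
= 42
Compute f(0):
f(0) = 3 * 0^2 + 1 * 0 - 10
= 0 + 0 - 10
= -10
Net change = 42 - (-10) = 52

52


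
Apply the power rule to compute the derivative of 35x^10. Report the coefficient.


We apply the power rule: d/dx [ax^n] = a*n * x^(n-1)
d/dx [35x^10]
= 35 * 10 * x^(10-1)
= 350x^9
The coefficient is 350

350


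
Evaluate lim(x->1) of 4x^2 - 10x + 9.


Since polynomials are continuous, we use direct substitution.
lim(x->1) of 4x^2 - 10x + 9
= 4 * 1^2 - 10 * 1 + 9
= 4 - 10 + 9
= 3

3


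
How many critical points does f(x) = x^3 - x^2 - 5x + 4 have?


Find where f'(x) = 0:
f(x) = x^3 - x^2 - 5x + 4
f'(x) = 3x^2 - 2x - 5
This is a quadratic in x. Use the discriminant to count real roots.
Discriminant = (-2)^2 - 4 * 3 * (-5)
= 4 - (-60)
= 64
Since discriminant > 0, f'(x) = 0 has 2 real solutions.
Number of critical points: 2

2


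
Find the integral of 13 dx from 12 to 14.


The integral of a constant k over [a, b] equals k * (b - a).
integral from 12 to 14 of 13 dx
= 13 * (14 - 12)
= 13 * 2
= 26

26


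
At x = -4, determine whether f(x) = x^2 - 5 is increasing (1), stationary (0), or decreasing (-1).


Compute f'(x) to determine behavior:
f'(x) = 2x
f'(-4) = 2 * (-4) + 0
= -8 + 0
= -8
Since f'(-4) < 0, the function is decreasing (-1)

-1


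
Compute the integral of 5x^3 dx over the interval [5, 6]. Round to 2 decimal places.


Find the antiderivative of 5x^3:
F(x) = 5/4 * x^4
Apply the Fundamental Theorem of Calculus:
F(6) - F(5)
= 5/4 * 6^4 - 5/4 * 5^4
= 5/4 * (1296 - 625)
= 5/4 * 671
= 3355/4 = 838.75

838.75


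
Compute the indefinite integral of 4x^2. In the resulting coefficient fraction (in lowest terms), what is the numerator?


Apply the power rule for integration:
integral of ax^n dx = a/(n+1) * x^(n+1) + C
integral of 4x^2 dx
= 4/3 * x^3 + C
The coefficient in lowest terms is 4/3, and its numerator is 4

4


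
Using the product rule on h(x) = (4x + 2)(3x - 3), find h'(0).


Let u(x) = 4x + 2 and v(x) = 3x - 3
u'(x) = 4
v'(x) = 3
Product rule: h'(x) = u'(x)*v(x) + u(x)*v'(x)
= 4 * (3x - 3) + (4x + 2) * 3
At x = 0:
u(0) = 4 * 0 + 2 = 2
v(0) = 3 * 0 - 3 = -3
h'(0) = 4 * (-3) + 2 * 3
= -12 + 6
= -6

-6


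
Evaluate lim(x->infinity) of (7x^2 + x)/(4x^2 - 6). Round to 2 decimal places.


For limits at infinity with equal-degree polynomials,
we compare leading coefficients.
Numerator leading term: 7x^2
Denominator leading term: 4x^2
Divide both by x^2:
lim = (7 + 1/x) / (4 - 6/x^2)
As x -> infinity, the 1/x and 1/x^2 terms vanish:
= 7/4 = 1.75

1.75


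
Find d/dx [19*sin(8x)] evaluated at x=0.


Apply the chain rule to differentiate 19*sin(8x):
d/dx [19*sin(8x)]
= 19 * cos(8x) * d/dx(8x)
= 19 * 8 * cos(8x)
= 152 * cos(8x)
Evaluate at x = 0:
= 152 * cos(0)
= 152 * 1
= 152

152


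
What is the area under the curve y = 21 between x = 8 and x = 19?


The area under a constant function y = 21 is a rectangle.
Width = 19 - 8 = 11
Height = 21
Area = width * height
= 11 * 21
= 231

231


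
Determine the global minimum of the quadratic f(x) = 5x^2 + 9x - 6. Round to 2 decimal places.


For a quadratic f(x) = ax^2 + bx + c with a > 0, the minimum is at the vertex.
Vertex x-coordinate: x = -b/(2a)
x = -(9) / (2 * 5)
x = -9/10
Substitute back to find the minimum value:
f(-9/10) = 5 * (-9/10)^2 + 9 * (-9/10) - 6
= 81/20 - 81/10 - 6
= -201/20 = -10.05

-10.05


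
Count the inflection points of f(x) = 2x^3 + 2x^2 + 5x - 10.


Inflection points occur where f''(x) = 0 and concavity changes.
f(x) = 2x^3 + 2x^2 + 5x - 10
f'(x) = 6x^2 + 4x + 5
f''(x) = 12x + 4
Set f''(x) = 0:
12x + 4 = 0
x = -4 / 12 = -1/3
Since f''(x) is linear (degree 1), it changes sign at this point.
Therefore there is exactly 1 inflection point.

1


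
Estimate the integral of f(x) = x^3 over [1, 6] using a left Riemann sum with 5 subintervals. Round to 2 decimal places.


Left Riemann sum uses left endpoints of each subinterval.
Interval: [1, 6], n = 5
dx = (6 - 1) / 5 = 1
Left endpoints: [1, 2, 3, 4, 5]
f values: [1, 8, 27, 64, 125]
Sum = dx * (sum of f values)
= 1 * 225
= 225 = 225.00

225.00


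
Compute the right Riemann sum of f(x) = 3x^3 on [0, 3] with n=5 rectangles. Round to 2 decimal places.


Right Riemann sum uses right endpoints of each subinterval.
Interval: [0, 3], n = 5
dx = (3 - 0) / 5 = 3/5
Right endpoints: [3/5, 6/5, 9/5, 12/5, 3]
f values: [81/125, 648/125, 2187/125, 5184/125, 81]
Sum = dx * (sum of f values)
= 3/5 * 729/5
= 2187/25 = 87.48

87.48


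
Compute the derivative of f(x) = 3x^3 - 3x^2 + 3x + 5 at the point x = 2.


Differentiate f(x) = 3x^3 - 3x^2 + 3x + 5 term by term:
f'(x) = 9x^2 - 6x + 3
Substitute x = 2:
f'(2) = 9 * 2^2 - 6 * 2 + 3
= 36 - 12 + 3
= 27

27


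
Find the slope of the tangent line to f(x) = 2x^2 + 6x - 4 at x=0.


The slope of the tangent line equals f'(x) at the point.
f(x) = 2x^2 + 6x - 4
f'(x) = 4x + 6
At x = 0:
f'(0) = 4 * 0 + 6
= 0 + 6
= 6

6


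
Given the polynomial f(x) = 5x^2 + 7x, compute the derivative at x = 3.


Differentiate term by term using power and sum rules:
f(x) = 5x^2 + 7x
f'(x) = 10x + 7
Substitute x = 3:
f'(3) = 10 * 3 + 7
= 30 + 7
= 37

37


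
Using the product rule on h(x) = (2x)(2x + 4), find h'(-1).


Let u(x) = 2x and v(x) = 2x + 4
u'(x) = 2
v'(x) = 2
Product rule: h'(x) = u'(x)*v(x) + u(x)*v'(x)
= 2 * (2x + 4) + (2x) * 2
At x = -1:
u(-1) = 2 * (-1) + 0 = -2
v(-1) = 2 * (-1) + 4 = 2
h'(-1) = 2 * 2 + (-2) * 2
= 4 - 4
= 0

0


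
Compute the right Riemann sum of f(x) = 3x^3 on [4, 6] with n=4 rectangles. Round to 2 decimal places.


Right Riemann sum uses right endpoints of each subinterval.
Interval: [4, 6], n = 4
dx = (6 - 4) / 4 = 1/2
Right endpoints: [9/2, 5, 11/2, 6]
f values: [2187/8, 375, 3993/8, 648]
Sum = dx * (sum of f values)
= 1/2 * 3591/2
= 3591/4 = 897.75

897.75


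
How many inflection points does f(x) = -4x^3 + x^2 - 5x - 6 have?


Inflection points occur where f''(x) = 0 and concavity changes.
f(x) = -4x^3 + x^2 - 5x - 6
f'(x) = -12x^2 + 2x - 5
f''(x) = -24x + 2
Set f''(x) = 0:
-24x + 2 = 0
x = -2 / (-24) = 1/12
Since f''(x) is linear (degree 1), it changes sign at this point.
Therefore there is exactly 1 inflection point.

1


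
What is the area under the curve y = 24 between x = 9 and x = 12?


The area under a constant function y = 24 is a rectangle.
Width = 12 - 9 = 3
Height = 24
Area = width * height
= 3 * 24
= 72

72


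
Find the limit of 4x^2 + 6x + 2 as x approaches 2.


Since polynomials are continuous, we use direct substitution.
lim(x->2) of 4x^2 + 6x + 2
= 4 * 2^2 + 6 * 2 + 2
= 16 + 12 + 2
= 30

30


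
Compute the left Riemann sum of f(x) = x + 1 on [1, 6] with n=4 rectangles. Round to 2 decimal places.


Left Riemann sum uses left endpoints of each subinterval.
Interval: [1, 6], n = 4
dx = (6 - 1) / 4 = 5/4
Left endpoints: [1, 9/4, 7/2, 19/4]
f values: [2, 13/4, 9/2, 23/4]
Sum = dx * (sum of f values)
= 5/4 * 31/2
= 155/8 ≈ 19.38

19.38
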